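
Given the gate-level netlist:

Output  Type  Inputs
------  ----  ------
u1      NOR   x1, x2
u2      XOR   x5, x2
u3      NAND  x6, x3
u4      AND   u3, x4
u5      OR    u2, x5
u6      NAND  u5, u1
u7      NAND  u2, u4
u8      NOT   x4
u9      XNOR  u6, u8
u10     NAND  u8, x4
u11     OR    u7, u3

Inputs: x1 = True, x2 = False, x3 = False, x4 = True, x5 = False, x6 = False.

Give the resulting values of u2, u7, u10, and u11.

u2 = x5 XOR x2 = False XOR False = False
u3 = x6 NAND x3 = False NAND False = True
u4 = u3 AND x4 = True AND True = True
u7 = u2 NAND u4 = False NAND True = True
u8 = NOT x4 = NOT True = False
u10 = u8 NAND x4 = False NAND True = True
u11 = u7 OR u3 = True OR True = True

u2 = False, u7 = True, u10 = True, u11 = True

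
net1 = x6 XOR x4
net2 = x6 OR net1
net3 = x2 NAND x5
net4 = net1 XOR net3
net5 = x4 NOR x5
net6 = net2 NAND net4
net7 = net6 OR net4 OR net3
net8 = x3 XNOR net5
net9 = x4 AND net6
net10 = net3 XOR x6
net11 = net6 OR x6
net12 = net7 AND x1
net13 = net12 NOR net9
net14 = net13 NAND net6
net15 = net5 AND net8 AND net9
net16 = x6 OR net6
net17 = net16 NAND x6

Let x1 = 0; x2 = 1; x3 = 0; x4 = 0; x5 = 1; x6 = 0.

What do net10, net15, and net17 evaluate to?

net1 = x6 XOR x4 = 0 XOR 0 = 0
net2 = x6 OR net1 = 0 OR 0 = 0
net3 = x2 NAND x5 = 1 NAND 1 = 0
net4 = net1 XOR net3 = 0 XOR 0 = 0
net5 = x4 NOR x5 = 0 NOR 1 = 0
net6 = net2 NAND net4 = 0 NAND 0 = 1
net8 = x3 XNOR net5 = 0 XNOR 0 = 1
net9 = x4 AND net6 = 0 AND 1 = 0
net10 = net3 XOR x6 = 0 XOR 0 = 0
net15 = net5 AND net8 AND net9 = 0 AND 1 AND 0 = 0
net16 = x6 OR net6 = 0 OR 1 = 1
net17 = net16 NAND x6 = 1 NAND 0 = 1

net10 = 0, net15 = 0, net17 = 1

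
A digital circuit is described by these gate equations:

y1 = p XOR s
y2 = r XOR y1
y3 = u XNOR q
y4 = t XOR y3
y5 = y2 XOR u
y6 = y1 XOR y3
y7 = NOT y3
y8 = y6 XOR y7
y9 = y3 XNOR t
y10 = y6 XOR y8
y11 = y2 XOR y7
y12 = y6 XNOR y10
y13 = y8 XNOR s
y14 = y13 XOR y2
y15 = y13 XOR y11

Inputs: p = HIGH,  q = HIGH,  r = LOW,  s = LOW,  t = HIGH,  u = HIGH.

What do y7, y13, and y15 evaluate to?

y1 = p XOR s = HIGH XOR LOW = HIGH
y2 = r XOR y1 = LOW XOR HIGH = HIGH
y3 = u XNOR q = HIGH XNOR HIGH = HIGH
y6 = y1 XOR y3 = HIGH XOR HIGH = LOW
y7 = NOT y3 = NOT HIGH = LOW
y8 = y6 XOR y7 = LOW XOR LOW = LOW
y11 = y2 XOR y7 = HIGH XOR LOW = HIGH
y13 = y8 XNOR s = LOW XNOR LOW = HIGH
y15 = y13 XOR y11 = HIGH XOR HIGH = LOW

y7 = LOW; y13 = HIGH; y15 = LOW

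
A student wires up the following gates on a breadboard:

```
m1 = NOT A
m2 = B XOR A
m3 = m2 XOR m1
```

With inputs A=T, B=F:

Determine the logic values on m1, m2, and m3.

m1 = NOT A = NOT T = F
m2 = B XOR A = F XOR T = T
m3 = m2 XOR m1 = T XOR F = T

m1 = F  m2 = T  m3 = T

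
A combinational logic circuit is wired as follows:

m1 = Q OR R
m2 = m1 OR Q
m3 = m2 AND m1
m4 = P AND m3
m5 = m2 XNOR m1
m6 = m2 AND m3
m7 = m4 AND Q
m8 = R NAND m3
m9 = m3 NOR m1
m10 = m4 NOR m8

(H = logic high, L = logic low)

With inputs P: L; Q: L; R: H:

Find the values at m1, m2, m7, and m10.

m1 = H  m2 = H  m7 = L  m10 = H

m1 = Q OR R = L OR H = H
m2 = m1 OR Q = H OR L = H
m3 = m2 AND m1 = H AND H = H
m4 = P AND m3 = L AND H = L
m7 = m4 AND Q = L AND L = L
m8 = R NAND m3 = H NAND H = L
m10 = m4 NOR m8 = L NOR L = H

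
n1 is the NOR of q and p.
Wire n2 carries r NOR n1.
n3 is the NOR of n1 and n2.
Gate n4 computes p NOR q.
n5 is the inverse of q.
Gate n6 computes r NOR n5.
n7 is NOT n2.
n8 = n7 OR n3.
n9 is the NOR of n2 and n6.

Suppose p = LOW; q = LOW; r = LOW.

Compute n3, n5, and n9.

n1 = q NOR p = LOW NOR LOW = HIGH
n2 = r NOR n1 = LOW NOR HIGH = LOW
n3 = n1 NOR n2 = HIGH NOR LOW = LOW
n5 = NOT q = NOT LOW = HIGH
n6 = r NOR n5 = LOW NOR HIGH = LOW
n9 = n2 NOR n6 = LOW NOR LOW = HIGH

n3 = LOW, n5 = HIGH, n9 = HIGH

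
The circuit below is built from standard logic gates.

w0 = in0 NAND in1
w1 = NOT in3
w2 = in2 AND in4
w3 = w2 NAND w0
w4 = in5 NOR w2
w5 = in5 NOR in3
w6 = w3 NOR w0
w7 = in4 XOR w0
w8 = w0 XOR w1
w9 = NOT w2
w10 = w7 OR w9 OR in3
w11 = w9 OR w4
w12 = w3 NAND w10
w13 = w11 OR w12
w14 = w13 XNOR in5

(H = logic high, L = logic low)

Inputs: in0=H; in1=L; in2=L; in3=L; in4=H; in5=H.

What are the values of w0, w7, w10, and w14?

w0 = H, w7 = L, w10 = H, w14 = H

w0 = in0 NAND in1 = H NAND L = H
w2 = in2 AND in4 = L AND H = L
w3 = w2 NAND w0 = L NAND H = H
w4 = in5 NOR w2 = H NOR L = L
w7 = in4 XOR w0 = H XOR H = L
w9 = NOT w2 = NOT L = H
w10 = w7 OR w9 OR in3 = L OR H OR L = H
w11 = w9 OR w4 = H OR L = H
w12 = w3 NAND w10 = H NAND H = L
w13 = w11 OR w12 = H OR L = H
w14 = w13 XNOR in5 = H XNOR H = H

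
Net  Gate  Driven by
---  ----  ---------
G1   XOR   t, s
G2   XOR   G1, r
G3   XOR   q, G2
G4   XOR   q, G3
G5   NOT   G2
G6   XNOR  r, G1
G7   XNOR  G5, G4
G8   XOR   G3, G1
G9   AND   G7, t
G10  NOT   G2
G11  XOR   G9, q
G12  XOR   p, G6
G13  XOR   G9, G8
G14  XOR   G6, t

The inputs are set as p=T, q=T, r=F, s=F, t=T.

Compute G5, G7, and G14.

G1 = t XOR s = T XOR F = T
G2 = G1 XOR r = T XOR F = T
G3 = q XOR G2 = T XOR T = F
G4 = q XOR G3 = T XOR F = T
G5 = NOT G2 = NOT T = F
G6 = r XNOR G1 = F XNOR T = F
G7 = G5 XNOR G4 = F XNOR T = F
G14 = G6 XOR t = F XOR T = T

G5 = F; G7 = F; G14 = T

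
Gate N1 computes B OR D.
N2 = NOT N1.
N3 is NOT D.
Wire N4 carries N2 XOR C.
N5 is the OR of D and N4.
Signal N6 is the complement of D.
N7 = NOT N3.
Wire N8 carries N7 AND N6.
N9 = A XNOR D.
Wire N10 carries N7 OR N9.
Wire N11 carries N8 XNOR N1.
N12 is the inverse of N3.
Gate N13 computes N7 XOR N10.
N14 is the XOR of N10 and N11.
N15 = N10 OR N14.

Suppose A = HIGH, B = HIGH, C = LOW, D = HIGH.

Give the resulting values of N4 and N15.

N4 = LOW, N15 = HIGH

N1 = B OR D = HIGH OR HIGH = HIGH
N2 = NOT N1 = NOT HIGH = LOW
N3 = NOT D = NOT HIGH = LOW
N4 = N2 XOR C = LOW XOR LOW = LOW
N6 = NOT D = NOT HIGH = LOW
N7 = NOT N3 = NOT LOW = HIGH
N8 = N7 AND N6 = HIGH AND LOW = LOW
N9 = A XNOR D = HIGH XNOR HIGH = HIGH
N10 = N7 OR N9 = HIGH OR HIGH = HIGH
N11 = N8 XNOR N1 = LOW XNOR HIGH = LOW
N14 = N10 XOR N11 = HIGH XOR LOW = HIGH
N15 = N10 OR N14 = HIGH OR HIGH = HIGH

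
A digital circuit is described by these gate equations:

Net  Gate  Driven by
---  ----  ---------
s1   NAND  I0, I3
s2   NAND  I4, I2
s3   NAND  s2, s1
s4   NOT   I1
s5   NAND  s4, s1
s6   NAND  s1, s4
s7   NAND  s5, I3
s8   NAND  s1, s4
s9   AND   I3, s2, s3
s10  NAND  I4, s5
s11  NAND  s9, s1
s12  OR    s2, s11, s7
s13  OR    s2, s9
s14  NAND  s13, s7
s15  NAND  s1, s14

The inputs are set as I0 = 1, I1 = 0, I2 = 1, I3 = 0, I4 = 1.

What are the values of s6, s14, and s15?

s1 = I0 NAND I3 = 1 NAND 0 = 1
s2 = I4 NAND I2 = 1 NAND 1 = 0
s3 = s2 NAND s1 = 0 NAND 1 = 1
s4 = NOT I1 = NOT 0 = 1
s5 = s4 NAND s1 = 1 NAND 1 = 0
s6 = s1 NAND s4 = 1 NAND 1 = 0
s7 = s5 NAND I3 = 0 NAND 0 = 1
s9 = I3 AND s2 AND s3 = 0 AND 0 AND 1 = 0
s13 = s2 OR s9 = 0 OR 0 = 0
s14 = s13 NAND s7 = 0 NAND 1 = 1
s15 = s1 NAND s14 = 1 NAND 1 = 0

s6 = 0, s14 = 1, s15 = 0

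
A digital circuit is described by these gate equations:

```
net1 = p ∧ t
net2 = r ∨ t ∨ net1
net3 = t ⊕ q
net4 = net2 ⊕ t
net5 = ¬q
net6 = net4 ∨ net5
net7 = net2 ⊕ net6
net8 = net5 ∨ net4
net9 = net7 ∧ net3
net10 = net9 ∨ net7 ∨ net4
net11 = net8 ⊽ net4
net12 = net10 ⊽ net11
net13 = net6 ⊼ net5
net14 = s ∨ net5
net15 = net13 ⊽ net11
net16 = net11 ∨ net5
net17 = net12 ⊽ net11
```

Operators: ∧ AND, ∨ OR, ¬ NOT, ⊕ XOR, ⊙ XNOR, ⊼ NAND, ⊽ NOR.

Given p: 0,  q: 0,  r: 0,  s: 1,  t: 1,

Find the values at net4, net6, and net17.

net4 = 0; net6 = 1; net17 = 0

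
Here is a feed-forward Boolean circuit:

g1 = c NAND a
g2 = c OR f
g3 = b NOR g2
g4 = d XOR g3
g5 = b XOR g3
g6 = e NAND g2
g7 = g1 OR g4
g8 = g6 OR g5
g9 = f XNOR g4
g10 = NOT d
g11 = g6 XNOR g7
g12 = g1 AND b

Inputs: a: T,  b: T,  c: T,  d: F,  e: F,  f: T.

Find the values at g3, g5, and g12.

g3 = F  g5 = T  g12 = F

g1 = c NAND a = T NAND T = F
g2 = c OR f = T OR T = T
g3 = b NOR g2 = T NOR T = F
g5 = b XOR g3 = T XOR F = T
g12 = g1 AND b = F AND T = F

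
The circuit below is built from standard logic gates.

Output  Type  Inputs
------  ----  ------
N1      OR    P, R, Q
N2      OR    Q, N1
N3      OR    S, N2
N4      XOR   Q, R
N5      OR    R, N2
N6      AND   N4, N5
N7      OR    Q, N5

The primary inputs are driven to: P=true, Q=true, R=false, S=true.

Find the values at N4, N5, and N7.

N1 = P OR R OR Q = true OR false OR true = true
N2 = Q OR N1 = true OR true = true
N4 = Q XOR R = true XOR false = true
N5 = R OR N2 = false OR true = true
N7 = Q OR N5 = true OR true = true

N4 = true, N5 = true, N7 = true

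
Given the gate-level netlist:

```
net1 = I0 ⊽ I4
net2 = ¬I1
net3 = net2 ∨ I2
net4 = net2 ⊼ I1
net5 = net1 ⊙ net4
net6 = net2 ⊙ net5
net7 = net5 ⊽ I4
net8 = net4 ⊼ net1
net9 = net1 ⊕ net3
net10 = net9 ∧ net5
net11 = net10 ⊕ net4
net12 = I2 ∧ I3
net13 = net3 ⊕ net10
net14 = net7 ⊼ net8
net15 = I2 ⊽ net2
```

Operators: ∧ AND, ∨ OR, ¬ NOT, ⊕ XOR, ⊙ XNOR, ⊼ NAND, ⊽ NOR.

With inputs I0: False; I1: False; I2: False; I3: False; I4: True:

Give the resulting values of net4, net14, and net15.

net4 = True  net14 = True  net15 = False

net1 = I0 NOR I4 = False NOR True = False
net2 = NOT I1 = NOT False = True
net4 = net2 NAND I1 = True NAND False = True
net5 = net1 XNOR net4 = False XNOR True = False
net7 = net5 NOR I4 = False NOR True = False
net8 = net4 NAND net1 = True NAND False = True
net14 = net7 NAND net8 = False NAND True = True
net15 = I2 NOR net2 = False NOR True = False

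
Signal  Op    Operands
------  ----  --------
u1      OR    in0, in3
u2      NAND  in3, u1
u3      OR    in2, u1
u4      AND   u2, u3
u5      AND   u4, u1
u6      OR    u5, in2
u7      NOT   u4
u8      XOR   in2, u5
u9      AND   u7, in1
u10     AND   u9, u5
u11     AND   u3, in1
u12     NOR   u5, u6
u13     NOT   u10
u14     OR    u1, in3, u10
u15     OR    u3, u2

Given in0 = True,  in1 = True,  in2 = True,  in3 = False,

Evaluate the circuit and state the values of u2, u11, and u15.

u1 = in0 OR in3 = True OR False = True
u2 = in3 NAND u1 = False NAND True = True
u3 = in2 OR u1 = True OR True = True
u11 = u3 AND in1 = True AND True = True
u15 = u3 OR u2 = True OR True = True

u2 = True; u11 = True; u15 = True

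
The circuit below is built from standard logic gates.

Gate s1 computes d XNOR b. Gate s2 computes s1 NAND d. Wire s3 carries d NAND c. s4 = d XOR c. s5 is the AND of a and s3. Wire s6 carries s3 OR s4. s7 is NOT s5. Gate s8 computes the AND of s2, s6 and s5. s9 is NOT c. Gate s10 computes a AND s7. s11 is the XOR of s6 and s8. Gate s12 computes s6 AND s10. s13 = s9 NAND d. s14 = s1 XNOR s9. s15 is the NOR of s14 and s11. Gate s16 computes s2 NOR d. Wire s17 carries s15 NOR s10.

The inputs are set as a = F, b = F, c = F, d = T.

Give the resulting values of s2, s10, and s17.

s2 = T  s10 = F  s17 = T

s1 = d XNOR b = T XNOR F = F
s2 = s1 NAND d = F NAND T = T
s3 = d NAND c = T NAND F = T
s4 = d XOR c = T XOR F = T
s5 = a AND s3 = F AND T = F
s6 = s3 OR s4 = T OR T = T
s7 = NOT s5 = NOT F = T
s8 = s2 AND s6 AND s5 = T AND T AND F = F
s9 = NOT c = NOT F = T
s10 = a AND s7 = F AND T = F
s11 = s6 XOR s8 = T XOR F = T
s14 = s1 XNOR s9 = F XNOR T = F
s15 = s14 NOR s11 = F NOR T = F
s17 = s15 NOR s10 = F NOR F = T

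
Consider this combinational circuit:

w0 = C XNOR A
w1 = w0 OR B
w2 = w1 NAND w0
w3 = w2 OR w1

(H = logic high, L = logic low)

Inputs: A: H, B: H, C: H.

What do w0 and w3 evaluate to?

w0 = C XNOR A = H XNOR H = H
w1 = w0 OR B = H OR H = H
w2 = w1 NAND w0 = H NAND H = L
w3 = w2 OR w1 = L OR H = H

w0 = H, w3 = H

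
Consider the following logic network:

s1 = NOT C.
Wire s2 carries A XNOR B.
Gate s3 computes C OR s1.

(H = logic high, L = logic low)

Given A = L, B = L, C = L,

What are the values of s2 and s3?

s2 = H  s3 = H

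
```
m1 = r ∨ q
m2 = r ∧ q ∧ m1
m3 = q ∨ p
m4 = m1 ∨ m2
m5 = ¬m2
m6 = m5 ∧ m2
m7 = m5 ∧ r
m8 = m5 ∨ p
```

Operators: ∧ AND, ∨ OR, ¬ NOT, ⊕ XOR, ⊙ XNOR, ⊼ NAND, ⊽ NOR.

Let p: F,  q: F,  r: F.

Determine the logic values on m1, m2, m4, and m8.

m1 = F, m2 = F, m4 = F, m8 = T

m1 = r OR q = F OR F = F
m2 = r AND q AND m1 = F AND F AND F = F
m4 = m1 OR m2 = F OR F = F
m5 = NOT m2 = NOT F = T
m8 = m5 OR p = T OR F = T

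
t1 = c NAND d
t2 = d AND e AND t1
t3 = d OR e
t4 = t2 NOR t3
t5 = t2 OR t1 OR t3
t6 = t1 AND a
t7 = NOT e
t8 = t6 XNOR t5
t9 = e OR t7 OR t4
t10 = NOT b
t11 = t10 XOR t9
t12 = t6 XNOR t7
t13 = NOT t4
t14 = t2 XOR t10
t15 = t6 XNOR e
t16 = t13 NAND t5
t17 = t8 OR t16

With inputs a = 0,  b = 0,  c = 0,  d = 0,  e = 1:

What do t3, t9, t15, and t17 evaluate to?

t3 = 1, t9 = 1, t15 = 0, t17 = 0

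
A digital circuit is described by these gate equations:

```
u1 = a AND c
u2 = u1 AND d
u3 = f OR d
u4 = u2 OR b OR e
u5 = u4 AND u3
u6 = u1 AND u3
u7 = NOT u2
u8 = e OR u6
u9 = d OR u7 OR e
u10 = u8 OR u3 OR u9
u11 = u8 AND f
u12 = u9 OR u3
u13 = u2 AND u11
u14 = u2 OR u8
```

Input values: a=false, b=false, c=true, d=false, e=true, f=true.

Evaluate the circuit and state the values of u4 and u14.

u1 = a AND c = false AND true = false
u2 = u1 AND d = false AND false = false
u3 = f OR d = true OR false = true
u4 = u2 OR b OR e = false OR false OR true = true
u6 = u1 AND u3 = false AND true = false
u8 = e OR u6 = true OR false = true
u14 = u2 OR u8 = false OR true = true

u4 = true, u14 = true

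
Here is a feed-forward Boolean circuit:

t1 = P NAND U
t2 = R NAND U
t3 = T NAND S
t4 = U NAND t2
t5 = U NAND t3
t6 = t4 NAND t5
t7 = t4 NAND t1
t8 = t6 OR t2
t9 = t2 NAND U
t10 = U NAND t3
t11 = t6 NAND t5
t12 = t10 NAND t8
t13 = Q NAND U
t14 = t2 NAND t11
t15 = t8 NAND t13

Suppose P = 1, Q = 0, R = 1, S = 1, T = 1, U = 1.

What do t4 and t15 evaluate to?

t4 = 1, t15 = 1

t2 = R NAND U = 1 NAND 1 = 0
t3 = T NAND S = 1 NAND 1 = 0
t4 = U NAND t2 = 1 NAND 0 = 1
t5 = U NAND t3 = 1 NAND 0 = 1
t6 = t4 NAND t5 = 1 NAND 1 = 0
t8 = t6 OR t2 = 0 OR 0 = 0
t13 = Q NAND U = 0 NAND 1 = 1
t15 = t8 NAND t13 = 0 NAND 1 = 1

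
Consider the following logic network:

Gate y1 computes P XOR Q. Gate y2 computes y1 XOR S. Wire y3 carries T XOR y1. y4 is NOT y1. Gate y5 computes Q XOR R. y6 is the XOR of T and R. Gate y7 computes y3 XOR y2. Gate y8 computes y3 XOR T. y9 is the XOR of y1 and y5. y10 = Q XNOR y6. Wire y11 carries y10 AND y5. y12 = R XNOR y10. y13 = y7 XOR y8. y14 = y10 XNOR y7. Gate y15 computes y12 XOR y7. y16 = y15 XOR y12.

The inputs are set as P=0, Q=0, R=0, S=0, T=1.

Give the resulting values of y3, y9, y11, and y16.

y3 = 1  y9 = 0  y11 = 0  y16 = 1

y1 = P XOR Q = 0 XOR 0 = 0
y2 = y1 XOR S = 0 XOR 0 = 0
y3 = T XOR y1 = 1 XOR 0 = 1
y5 = Q XOR R = 0 XOR 0 = 0
y6 = T XOR R = 1 XOR 0 = 1
y7 = y3 XOR y2 = 1 XOR 0 = 1
y9 = y1 XOR y5 = 0 XOR 0 = 0
y10 = Q XNOR y6 = 0 XNOR 1 = 0
y11 = y10 AND y5 = 0 AND 0 = 0
y12 = R XNOR y10 = 0 XNOR 0 = 1
y15 = y12 XOR y7 = 1 XOR 1 = 0
y16 = y15 XOR y12 = 0 XOR 1 = 1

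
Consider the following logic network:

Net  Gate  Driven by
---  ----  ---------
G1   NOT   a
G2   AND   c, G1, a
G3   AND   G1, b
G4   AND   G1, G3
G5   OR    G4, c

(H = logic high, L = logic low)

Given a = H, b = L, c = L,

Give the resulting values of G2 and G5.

G2 = L, G5 = L

G1 = NOT a = NOT H = L
G2 = c AND G1 AND a = L AND L AND H = L
G3 = G1 AND b = L AND L = L
G4 = G1 AND G3 = L AND L = L
G5 = G4 OR c = L OR L = L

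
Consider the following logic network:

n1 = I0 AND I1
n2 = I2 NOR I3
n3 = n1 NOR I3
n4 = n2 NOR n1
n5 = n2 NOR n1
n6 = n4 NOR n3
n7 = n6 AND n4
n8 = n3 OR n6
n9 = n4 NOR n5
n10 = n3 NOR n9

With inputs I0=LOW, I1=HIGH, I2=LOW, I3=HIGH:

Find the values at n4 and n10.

n4 = HIGH  n10 = HIGH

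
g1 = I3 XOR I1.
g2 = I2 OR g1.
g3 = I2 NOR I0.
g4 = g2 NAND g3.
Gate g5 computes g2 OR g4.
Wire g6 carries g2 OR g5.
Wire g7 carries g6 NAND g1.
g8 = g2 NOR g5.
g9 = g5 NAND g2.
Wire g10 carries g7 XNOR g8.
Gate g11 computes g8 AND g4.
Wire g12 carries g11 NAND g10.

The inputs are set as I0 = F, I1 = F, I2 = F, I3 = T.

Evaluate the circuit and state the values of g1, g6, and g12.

g1 = T, g6 = T, g12 = T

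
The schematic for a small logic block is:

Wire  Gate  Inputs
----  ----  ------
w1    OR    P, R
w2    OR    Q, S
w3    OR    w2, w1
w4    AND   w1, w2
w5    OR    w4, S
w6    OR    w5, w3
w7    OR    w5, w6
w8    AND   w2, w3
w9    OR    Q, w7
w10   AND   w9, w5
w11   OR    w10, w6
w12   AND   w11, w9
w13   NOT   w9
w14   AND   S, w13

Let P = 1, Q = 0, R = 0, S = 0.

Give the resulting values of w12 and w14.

w12 = 1  w14 = 0

w1 = P OR R = 1 OR 0 = 1
w2 = Q OR S = 0 OR 0 = 0
w3 = w2 OR w1 = 0 OR 1 = 1
w4 = w1 AND w2 = 1 AND 0 = 0
w5 = w4 OR S = 0 OR 0 = 0
w6 = w5 OR w3 = 0 OR 1 = 1
w7 = w5 OR w6 = 0 OR 1 = 1
w9 = Q OR w7 = 0 OR 1 = 1
w10 = w9 AND w5 = 1 AND 0 = 0
w11 = w10 OR w6 = 0 OR 1 = 1
w12 = w11 AND w9 = 1 AND 1 = 1
w13 = NOT w9 = NOT 1 = 0
w14 = S AND w13 = 0 AND 0 = 0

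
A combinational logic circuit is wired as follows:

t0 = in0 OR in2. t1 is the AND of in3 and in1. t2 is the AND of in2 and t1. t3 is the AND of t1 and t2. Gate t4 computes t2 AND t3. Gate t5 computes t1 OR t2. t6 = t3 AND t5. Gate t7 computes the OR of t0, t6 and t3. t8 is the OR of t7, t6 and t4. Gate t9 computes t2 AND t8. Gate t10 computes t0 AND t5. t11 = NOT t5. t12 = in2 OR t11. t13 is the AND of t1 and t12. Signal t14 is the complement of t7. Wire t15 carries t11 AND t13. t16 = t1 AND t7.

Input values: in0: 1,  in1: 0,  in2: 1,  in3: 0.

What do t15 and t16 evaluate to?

t15 = 0, t16 = 0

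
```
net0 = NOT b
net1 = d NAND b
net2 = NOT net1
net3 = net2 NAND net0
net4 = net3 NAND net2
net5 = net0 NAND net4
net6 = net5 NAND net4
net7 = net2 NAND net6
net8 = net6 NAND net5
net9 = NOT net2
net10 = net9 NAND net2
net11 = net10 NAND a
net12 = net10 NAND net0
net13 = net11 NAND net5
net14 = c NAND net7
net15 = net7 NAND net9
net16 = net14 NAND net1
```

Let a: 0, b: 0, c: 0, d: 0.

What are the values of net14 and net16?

net14 = 1, net16 = 0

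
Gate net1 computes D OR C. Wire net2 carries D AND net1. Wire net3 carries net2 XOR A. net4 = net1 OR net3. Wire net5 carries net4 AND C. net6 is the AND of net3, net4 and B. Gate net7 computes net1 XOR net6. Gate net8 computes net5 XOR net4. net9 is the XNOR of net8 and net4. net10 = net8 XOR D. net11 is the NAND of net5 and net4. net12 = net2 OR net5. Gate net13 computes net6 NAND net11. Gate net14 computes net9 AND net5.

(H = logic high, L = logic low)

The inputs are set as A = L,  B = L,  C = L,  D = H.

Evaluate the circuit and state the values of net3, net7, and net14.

net1 = D OR C = H OR L = H
net2 = D AND net1 = H AND H = H
net3 = net2 XOR A = H XOR L = H
net4 = net1 OR net3 = H OR H = H
net5 = net4 AND C = H AND L = L
net6 = net3 AND net4 AND B = H AND H AND L = L
net7 = net1 XOR net6 = H XOR L = H
net8 = net5 XOR net4 = L XOR H = H
net9 = net8 XNOR net4 = H XNOR H = H
net14 = net9 AND net5 = H AND L = L

net3 = H  net7 = H  net14 = L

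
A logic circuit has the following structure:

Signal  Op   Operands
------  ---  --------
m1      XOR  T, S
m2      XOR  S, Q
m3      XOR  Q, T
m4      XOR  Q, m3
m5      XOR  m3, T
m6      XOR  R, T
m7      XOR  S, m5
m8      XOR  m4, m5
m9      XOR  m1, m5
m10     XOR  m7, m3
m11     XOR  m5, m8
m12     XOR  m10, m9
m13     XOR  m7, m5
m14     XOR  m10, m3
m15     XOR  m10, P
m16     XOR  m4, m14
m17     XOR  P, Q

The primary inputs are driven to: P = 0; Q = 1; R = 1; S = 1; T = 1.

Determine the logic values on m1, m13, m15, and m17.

m1 = 0; m13 = 1; m15 = 0; m17 = 1

m1 = T XOR S = 1 XOR 1 = 0
m3 = Q XOR T = 1 XOR 1 = 0
m5 = m3 XOR T = 0 XOR 1 = 1
m7 = S XOR m5 = 1 XOR 1 = 0
m10 = m7 XOR m3 = 0 XOR 0 = 0
m13 = m7 XOR m5 = 0 XOR 1 = 1
m15 = m10 XOR P = 0 XOR 0 = 0
m17 = P XOR Q = 0 XOR 1 = 1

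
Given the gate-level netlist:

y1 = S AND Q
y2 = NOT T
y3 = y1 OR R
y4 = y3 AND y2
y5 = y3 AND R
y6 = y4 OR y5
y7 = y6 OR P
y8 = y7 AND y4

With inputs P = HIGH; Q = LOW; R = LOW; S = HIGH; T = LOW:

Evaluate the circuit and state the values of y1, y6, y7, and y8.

y1 = LOW, y6 = LOW, y7 = HIGH, y8 = LOW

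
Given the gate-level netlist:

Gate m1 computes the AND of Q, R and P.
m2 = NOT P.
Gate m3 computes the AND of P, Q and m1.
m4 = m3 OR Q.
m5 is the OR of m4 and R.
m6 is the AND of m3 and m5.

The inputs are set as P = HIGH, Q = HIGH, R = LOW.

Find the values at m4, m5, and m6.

m4 = HIGH, m5 = HIGH, m6 = LOW

m1 = Q AND R AND P = HIGH AND LOW AND HIGH = LOW
m3 = P AND Q AND m1 = HIGH AND HIGH AND LOW = LOW
m4 = m3 OR Q = LOW OR HIGH = HIGH
m5 = m4 OR R = HIGH OR LOW = HIGH
m6 = m3 AND m5 = LOW AND HIGH = LOW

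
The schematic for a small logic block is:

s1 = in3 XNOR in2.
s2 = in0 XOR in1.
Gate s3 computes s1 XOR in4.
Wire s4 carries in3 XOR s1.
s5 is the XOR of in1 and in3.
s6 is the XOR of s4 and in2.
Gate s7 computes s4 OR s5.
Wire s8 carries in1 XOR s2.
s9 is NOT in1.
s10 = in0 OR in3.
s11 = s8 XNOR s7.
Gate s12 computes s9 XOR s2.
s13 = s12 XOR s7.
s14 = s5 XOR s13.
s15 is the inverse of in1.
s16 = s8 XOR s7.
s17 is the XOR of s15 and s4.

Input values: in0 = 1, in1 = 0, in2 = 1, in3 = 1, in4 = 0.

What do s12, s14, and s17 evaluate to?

s1 = in3 XNOR in2 = 1 XNOR 1 = 1
s2 = in0 XOR in1 = 1 XOR 0 = 1
s4 = in3 XOR s1 = 1 XOR 1 = 0
s5 = in1 XOR in3 = 0 XOR 1 = 1
s7 = s4 OR s5 = 0 OR 1 = 1
s9 = NOT in1 = NOT 0 = 1
s12 = s9 XOR s2 = 1 XOR 1 = 0
s13 = s12 XOR s7 = 0 XOR 1 = 1
s14 = s5 XOR s13 = 1 XOR 1 = 0
s15 = NOT in1 = NOT 0 = 1
s17 = s15 XOR s4 = 1 XOR 0 = 1

s12 = 0, s14 = 0, s17 = 1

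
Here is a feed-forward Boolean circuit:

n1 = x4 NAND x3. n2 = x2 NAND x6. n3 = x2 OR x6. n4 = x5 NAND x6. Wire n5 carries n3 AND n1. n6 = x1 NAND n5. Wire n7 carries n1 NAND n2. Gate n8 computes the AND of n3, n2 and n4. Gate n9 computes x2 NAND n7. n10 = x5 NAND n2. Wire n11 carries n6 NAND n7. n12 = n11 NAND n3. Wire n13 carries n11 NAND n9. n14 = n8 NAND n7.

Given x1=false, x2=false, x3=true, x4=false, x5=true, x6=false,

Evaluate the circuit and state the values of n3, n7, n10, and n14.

n1 = x4 NAND x3 = false NAND true = true
n2 = x2 NAND x6 = false NAND false = true
n3 = x2 OR x6 = false OR false = false
n4 = x5 NAND x6 = true NAND false = true
n7 = n1 NAND n2 = true NAND true = false
n8 = n3 AND n2 AND n4 = false AND true AND true = false
n10 = x5 NAND n2 = true NAND true = false
n14 = n8 NAND n7 = false NAND false = true

n3 = false; n7 = false; n10 = false; n14 = true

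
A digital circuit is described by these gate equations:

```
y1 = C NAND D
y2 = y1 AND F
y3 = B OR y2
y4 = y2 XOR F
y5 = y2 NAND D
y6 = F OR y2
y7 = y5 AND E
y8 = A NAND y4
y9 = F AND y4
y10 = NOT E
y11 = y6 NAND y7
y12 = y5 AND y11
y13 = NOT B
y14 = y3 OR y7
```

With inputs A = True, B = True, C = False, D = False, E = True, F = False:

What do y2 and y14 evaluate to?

y1 = C NAND D = False NAND False = True
y2 = y1 AND F = True AND False = False
y3 = B OR y2 = True OR False = True
y5 = y2 NAND D = False NAND False = True
y7 = y5 AND E = True AND True = True
y14 = y3 OR y7 = True OR True = True

y2 = False, y14 = True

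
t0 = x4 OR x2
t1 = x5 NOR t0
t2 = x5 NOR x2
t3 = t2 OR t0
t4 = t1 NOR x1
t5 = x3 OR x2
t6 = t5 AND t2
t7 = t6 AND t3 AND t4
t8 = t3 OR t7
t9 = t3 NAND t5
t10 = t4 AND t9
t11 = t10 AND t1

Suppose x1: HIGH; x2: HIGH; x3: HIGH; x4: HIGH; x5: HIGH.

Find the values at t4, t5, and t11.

t0 = x4 OR x2 = HIGH OR HIGH = HIGH
t1 = x5 NOR t0 = HIGH NOR HIGH = LOW
t2 = x5 NOR x2 = HIGH NOR HIGH = LOW
t3 = t2 OR t0 = LOW OR HIGH = HIGH
t4 = t1 NOR x1 = LOW NOR HIGH = LOW
t5 = x3 OR x2 = HIGH OR HIGH = HIGH
t9 = t3 NAND t5 = HIGH NAND HIGH = LOW
t10 = t4 AND t9 = LOW AND LOW = LOW
t11 = t10 AND t1 = LOW AND LOW = LOW

t4 = LOW, t5 = HIGH, t11 = LOW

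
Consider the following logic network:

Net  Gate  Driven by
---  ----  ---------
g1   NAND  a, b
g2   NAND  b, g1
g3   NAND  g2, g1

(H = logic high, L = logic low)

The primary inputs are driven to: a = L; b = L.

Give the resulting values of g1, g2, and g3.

g1 = H, g2 = H, g3 = L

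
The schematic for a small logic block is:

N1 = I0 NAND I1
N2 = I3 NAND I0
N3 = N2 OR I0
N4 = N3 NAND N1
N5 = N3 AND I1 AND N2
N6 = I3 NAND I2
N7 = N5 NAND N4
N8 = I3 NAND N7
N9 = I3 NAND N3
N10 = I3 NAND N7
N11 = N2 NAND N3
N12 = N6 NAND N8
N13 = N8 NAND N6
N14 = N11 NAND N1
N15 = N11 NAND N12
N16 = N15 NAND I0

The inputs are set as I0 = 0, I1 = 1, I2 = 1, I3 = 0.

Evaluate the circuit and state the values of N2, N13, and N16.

N1 = I0 NAND I1 = 0 NAND 1 = 1
N2 = I3 NAND I0 = 0 NAND 0 = 1
N3 = N2 OR I0 = 1 OR 0 = 1
N4 = N3 NAND N1 = 1 NAND 1 = 0
N5 = N3 AND I1 AND N2 = 1 AND 1 AND 1 = 1
N6 = I3 NAND I2 = 0 NAND 1 = 1
N7 = N5 NAND N4 = 1 NAND 0 = 1
N8 = I3 NAND N7 = 0 NAND 1 = 1
N11 = N2 NAND N3 = 1 NAND 1 = 0
N12 = N6 NAND N8 = 1 NAND 1 = 0
N13 = N8 NAND N6 = 1 NAND 1 = 0
N15 = N11 NAND N12 = 0 NAND 0 = 1
N16 = N15 NAND I0 = 1 NAND 0 = 1

N2 = 1; N13 = 0; N16 = 1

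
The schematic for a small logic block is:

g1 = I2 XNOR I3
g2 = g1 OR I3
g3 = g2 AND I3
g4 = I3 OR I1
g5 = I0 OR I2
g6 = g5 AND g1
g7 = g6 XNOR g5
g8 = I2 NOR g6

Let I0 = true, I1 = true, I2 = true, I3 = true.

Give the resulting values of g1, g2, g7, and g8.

g1 = true, g2 = true, g7 = true, g8 = false

g1 = I2 XNOR I3 = true XNOR true = true
g2 = g1 OR I3 = true OR true = true
g5 = I0 OR I2 = true OR true = true
g6 = g5 AND g1 = true AND true = true
g7 = g6 XNOR g5 = true XNOR true = true
g8 = I2 NOR g6 = true NOR true = false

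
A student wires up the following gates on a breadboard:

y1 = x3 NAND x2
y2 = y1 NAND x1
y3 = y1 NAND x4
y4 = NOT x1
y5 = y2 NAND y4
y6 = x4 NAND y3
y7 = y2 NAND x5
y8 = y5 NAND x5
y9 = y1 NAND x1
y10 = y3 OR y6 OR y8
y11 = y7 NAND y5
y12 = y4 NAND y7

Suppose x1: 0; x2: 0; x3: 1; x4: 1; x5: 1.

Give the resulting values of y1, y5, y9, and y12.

y1 = 1; y5 = 0; y9 = 1; y12 = 1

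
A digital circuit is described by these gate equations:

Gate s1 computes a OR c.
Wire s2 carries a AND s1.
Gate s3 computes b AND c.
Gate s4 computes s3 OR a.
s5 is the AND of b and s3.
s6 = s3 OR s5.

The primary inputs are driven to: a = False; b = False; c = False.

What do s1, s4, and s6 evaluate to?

s1 = a OR c = False OR False = False
s3 = b AND c = False AND False = False
s4 = s3 OR a = False OR False = False
s5 = b AND s3 = False AND False = False
s6 = s3 OR s5 = False OR False = False

s1 = False; s4 = False; s6 = False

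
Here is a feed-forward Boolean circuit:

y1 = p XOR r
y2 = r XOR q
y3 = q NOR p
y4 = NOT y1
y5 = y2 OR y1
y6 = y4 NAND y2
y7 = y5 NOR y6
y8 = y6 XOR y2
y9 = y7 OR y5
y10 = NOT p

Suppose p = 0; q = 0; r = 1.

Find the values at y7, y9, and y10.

y7 = 0  y9 = 1  y10 = 1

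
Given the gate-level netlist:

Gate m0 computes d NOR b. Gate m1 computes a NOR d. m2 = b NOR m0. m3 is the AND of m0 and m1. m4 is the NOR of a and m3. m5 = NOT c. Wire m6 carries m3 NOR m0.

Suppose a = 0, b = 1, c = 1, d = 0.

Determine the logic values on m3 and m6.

m0 = d NOR b = 0 NOR 1 = 0
m1 = a NOR d = 0 NOR 0 = 1
m3 = m0 AND m1 = 0 AND 1 = 0
m6 = m3 NOR m0 = 0 NOR 0 = 1

m3 = 0, m6 = 1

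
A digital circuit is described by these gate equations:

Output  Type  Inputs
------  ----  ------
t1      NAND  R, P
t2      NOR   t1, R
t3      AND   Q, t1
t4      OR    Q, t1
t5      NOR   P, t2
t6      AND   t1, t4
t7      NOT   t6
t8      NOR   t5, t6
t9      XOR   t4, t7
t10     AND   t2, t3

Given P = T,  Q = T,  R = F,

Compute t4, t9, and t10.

t1 = R NAND P = F NAND T = T
t2 = t1 NOR R = T NOR F = F
t3 = Q AND t1 = T AND T = T
t4 = Q OR t1 = T OR T = T
t6 = t1 AND t4 = T AND T = T
t7 = NOT t6 = NOT T = F
t9 = t4 XOR t7 = T XOR F = T
t10 = t2 AND t3 = F AND T = F

t4 = T; t9 = T; t10 = F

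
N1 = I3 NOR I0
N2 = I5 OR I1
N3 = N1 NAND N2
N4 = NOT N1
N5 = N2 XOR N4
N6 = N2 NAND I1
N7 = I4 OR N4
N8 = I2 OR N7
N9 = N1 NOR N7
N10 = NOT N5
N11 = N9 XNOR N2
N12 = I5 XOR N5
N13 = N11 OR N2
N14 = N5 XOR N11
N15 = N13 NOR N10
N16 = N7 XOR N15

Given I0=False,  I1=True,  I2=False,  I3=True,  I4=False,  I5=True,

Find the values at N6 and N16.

N1 = I3 NOR I0 = True NOR False = False
N2 = I5 OR I1 = True OR True = True
N4 = NOT N1 = NOT False = True
N5 = N2 XOR N4 = True XOR True = False
N6 = N2 NAND I1 = True NAND True = False
N7 = I4 OR N4 = False OR True = True
N9 = N1 NOR N7 = False NOR True = False
N10 = NOT N5 = NOT False = True
N11 = N9 XNOR N2 = False XNOR True = False
N13 = N11 OR N2 = False OR True = True
N15 = N13 NOR N10 = True NOR True = False
N16 = N7 XOR N15 = True XOR False = True

N6 = False, N16 = True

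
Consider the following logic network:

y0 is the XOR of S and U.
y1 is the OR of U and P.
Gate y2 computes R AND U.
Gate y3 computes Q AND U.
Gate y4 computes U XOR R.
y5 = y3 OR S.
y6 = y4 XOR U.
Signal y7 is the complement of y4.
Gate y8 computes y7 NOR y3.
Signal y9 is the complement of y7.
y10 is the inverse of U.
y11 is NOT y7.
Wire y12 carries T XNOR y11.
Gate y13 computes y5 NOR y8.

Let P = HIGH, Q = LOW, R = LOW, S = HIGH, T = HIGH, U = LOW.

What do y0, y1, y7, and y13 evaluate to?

y0 = HIGH, y1 = HIGH, y7 = HIGH, y13 = LOW

y0 = S XOR U = HIGH XOR LOW = HIGH
y1 = U OR P = LOW OR HIGH = HIGH
y3 = Q AND U = LOW AND LOW = LOW
y4 = U XOR R = LOW XOR LOW = LOW
y5 = y3 OR S = LOW OR HIGH = HIGH
y7 = NOT y4 = NOT LOW = HIGH
y8 = y7 NOR y3 = HIGH NOR LOW = LOW
y13 = y5 NOR y8 = HIGH NOR LOW = LOW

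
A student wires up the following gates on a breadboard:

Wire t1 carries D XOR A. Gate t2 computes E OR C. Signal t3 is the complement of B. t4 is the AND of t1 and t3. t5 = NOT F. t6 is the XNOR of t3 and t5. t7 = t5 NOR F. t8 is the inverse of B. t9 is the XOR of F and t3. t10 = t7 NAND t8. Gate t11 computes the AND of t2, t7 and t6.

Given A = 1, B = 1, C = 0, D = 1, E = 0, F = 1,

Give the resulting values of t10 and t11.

t2 = E OR C = 0 OR 0 = 0
t3 = NOT B = NOT 1 = 0
t5 = NOT F = NOT 1 = 0
t6 = t3 XNOR t5 = 0 XNOR 0 = 1
t7 = t5 NOR F = 0 NOR 1 = 0
t8 = NOT B = NOT 1 = 0
t10 = t7 NAND t8 = 0 NAND 0 = 1
t11 = t2 AND t7 AND t6 = 0 AND 0 AND 1 = 0

t10 = 1  t11 = 0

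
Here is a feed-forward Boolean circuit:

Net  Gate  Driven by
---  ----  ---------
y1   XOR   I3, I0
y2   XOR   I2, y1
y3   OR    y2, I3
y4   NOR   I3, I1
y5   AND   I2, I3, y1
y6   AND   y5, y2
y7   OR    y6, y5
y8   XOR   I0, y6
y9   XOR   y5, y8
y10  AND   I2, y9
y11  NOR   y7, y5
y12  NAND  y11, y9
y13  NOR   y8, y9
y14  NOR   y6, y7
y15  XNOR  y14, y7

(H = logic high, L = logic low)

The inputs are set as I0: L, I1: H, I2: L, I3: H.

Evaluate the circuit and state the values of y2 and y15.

y1 = I3 XOR I0 = H XOR L = H
y2 = I2 XOR y1 = L XOR H = H
y5 = I2 AND I3 AND y1 = L AND H AND H = L
y6 = y5 AND y2 = L AND H = L
y7 = y6 OR y5 = L OR L = L
y14 = y6 NOR y7 = L NOR L = H
y15 = y14 XNOR y7 = H XNOR L = L

y2 = H  y15 = L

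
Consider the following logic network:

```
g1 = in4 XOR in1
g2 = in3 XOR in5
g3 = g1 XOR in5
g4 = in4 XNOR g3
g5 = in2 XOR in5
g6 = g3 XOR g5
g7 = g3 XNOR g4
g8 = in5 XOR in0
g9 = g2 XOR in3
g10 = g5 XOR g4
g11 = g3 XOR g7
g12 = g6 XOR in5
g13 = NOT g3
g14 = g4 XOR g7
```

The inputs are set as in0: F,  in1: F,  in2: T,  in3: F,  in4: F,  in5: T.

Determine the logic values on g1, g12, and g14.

g1 = in4 XOR in1 = F XOR F = F
g3 = g1 XOR in5 = F XOR T = T
g4 = in4 XNOR g3 = F XNOR T = F
g5 = in2 XOR in5 = T XOR T = F
g6 = g3 XOR g5 = T XOR F = T
g7 = g3 XNOR g4 = T XNOR F = F
g12 = g6 XOR in5 = T XOR T = F
g14 = g4 XOR g7 = F XOR F = F

g1 = F, g12 = F, g14 = F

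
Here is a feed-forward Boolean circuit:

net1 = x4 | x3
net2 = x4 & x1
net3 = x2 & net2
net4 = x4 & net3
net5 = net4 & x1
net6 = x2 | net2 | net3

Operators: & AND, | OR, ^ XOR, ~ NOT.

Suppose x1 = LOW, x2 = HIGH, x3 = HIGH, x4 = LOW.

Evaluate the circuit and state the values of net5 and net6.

net5 = LOW, net6 = HIGH

net2 = x4 AND x1 = LOW AND LOW = LOW
net3 = x2 AND net2 = HIGH AND LOW = LOW
net4 = x4 AND net3 = LOW AND LOW = LOW
net5 = net4 AND x1 = LOW AND LOW = LOW
net6 = x2 OR net2 OR net3 = HIGH OR LOW OR LOW = HIGH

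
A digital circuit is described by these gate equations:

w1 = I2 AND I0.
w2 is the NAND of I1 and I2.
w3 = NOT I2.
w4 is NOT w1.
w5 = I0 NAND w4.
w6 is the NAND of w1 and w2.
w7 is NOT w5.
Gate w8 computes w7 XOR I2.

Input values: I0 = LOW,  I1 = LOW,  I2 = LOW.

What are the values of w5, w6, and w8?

w1 = I2 AND I0 = LOW AND LOW = LOW
w2 = I1 NAND I2 = LOW NAND LOW = HIGH
w4 = NOT w1 = NOT LOW = HIGH
w5 = I0 NAND w4 = LOW NAND HIGH = HIGH
w6 = w1 NAND w2 = LOW NAND HIGH = HIGH
w7 = NOT w5 = NOT HIGH = LOW
w8 = w7 XOR I2 = LOW XOR LOW = LOW

w5 = HIGH, w6 = HIGH, w8 = LOW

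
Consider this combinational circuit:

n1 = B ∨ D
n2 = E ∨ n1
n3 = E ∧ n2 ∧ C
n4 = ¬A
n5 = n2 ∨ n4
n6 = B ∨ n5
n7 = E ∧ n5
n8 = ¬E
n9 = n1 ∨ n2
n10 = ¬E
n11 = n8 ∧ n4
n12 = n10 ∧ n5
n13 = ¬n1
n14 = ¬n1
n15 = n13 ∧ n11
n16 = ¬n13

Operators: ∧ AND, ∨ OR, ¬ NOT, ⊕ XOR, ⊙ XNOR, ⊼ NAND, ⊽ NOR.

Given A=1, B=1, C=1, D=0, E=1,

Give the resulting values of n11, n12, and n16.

n11 = 0, n12 = 0, n16 = 1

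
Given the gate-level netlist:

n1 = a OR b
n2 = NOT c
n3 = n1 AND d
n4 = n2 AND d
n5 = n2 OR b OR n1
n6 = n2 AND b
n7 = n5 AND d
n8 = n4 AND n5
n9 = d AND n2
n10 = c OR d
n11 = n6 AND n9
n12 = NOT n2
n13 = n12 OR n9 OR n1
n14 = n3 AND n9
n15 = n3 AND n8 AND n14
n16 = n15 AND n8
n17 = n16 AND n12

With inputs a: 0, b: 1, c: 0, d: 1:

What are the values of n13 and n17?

n1 = a OR b = 0 OR 1 = 1
n2 = NOT c = NOT 0 = 1
n3 = n1 AND d = 1 AND 1 = 1
n4 = n2 AND d = 1 AND 1 = 1
n5 = n2 OR b OR n1 = 1 OR 1 OR 1 = 1
n8 = n4 AND n5 = 1 AND 1 = 1
n9 = d AND n2 = 1 AND 1 = 1
n12 = NOT n2 = NOT 1 = 0
n13 = n12 OR n9 OR n1 = 0 OR 1 OR 1 = 1
n14 = n3 AND n9 = 1 AND 1 = 1
n15 = n3 AND n8 AND n14 = 1 AND 1 AND 1 = 1
n16 = n15 AND n8 = 1 AND 1 = 1
n17 = n16 AND n12 = 1 AND 0 = 0

n13 = 1; n17 = 0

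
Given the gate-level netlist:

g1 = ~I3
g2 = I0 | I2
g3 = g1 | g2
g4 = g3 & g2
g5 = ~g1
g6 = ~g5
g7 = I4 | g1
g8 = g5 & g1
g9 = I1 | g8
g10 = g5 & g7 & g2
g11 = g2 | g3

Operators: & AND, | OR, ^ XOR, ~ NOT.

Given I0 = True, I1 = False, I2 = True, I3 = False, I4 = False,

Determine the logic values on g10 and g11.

g10 = False  g11 = True

g1 = NOT I3 = NOT False = True
g2 = I0 OR I2 = True OR True = True
g3 = g1 OR g2 = True OR True = True
g5 = NOT g1 = NOT True = False
g7 = I4 OR g1 = False OR True = True
g10 = g5 AND g7 AND g2 = False AND True AND True = False
g11 = g2 OR g3 = True OR True = True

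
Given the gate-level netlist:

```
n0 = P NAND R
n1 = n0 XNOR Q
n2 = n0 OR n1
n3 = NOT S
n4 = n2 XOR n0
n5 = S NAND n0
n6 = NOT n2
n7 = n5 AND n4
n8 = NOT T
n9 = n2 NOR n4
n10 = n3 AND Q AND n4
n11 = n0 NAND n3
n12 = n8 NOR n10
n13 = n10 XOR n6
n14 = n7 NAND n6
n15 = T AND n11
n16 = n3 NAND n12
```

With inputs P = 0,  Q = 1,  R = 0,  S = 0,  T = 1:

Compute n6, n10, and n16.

n0 = P NAND R = 0 NAND 0 = 1
n1 = n0 XNOR Q = 1 XNOR 1 = 1
n2 = n0 OR n1 = 1 OR 1 = 1
n3 = NOT S = NOT 0 = 1
n4 = n2 XOR n0 = 1 XOR 1 = 0
n6 = NOT n2 = NOT 1 = 0
n8 = NOT T = NOT 1 = 0
n10 = n3 AND Q AND n4 = 1 AND 1 AND 0 = 0
n12 = n8 NOR n10 = 0 NOR 0 = 1
n16 = n3 NAND n12 = 1 NAND 1 = 0

n6 = 0, n10 = 0, n16 = 0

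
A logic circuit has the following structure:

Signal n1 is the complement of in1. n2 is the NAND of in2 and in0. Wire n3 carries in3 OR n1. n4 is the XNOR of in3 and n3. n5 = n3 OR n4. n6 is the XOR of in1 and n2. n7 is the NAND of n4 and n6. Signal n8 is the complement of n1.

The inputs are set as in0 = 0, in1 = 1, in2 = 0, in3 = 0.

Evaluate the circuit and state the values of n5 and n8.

n5 = 1, n8 = 1

n1 = NOT in1 = NOT 1 = 0
n3 = in3 OR n1 = 0 OR 0 = 0
n4 = in3 XNOR n3 = 0 XNOR 0 = 1
n5 = n3 OR n4 = 0 OR 1 = 1
n8 = NOT n1 = NOT 0 = 1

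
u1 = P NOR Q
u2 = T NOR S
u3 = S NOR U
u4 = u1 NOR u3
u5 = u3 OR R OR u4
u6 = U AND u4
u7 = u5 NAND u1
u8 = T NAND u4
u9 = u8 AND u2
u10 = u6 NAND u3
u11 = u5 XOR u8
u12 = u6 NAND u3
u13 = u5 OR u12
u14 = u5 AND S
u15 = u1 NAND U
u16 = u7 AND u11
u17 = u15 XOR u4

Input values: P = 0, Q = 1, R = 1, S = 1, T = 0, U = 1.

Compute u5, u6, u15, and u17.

u1 = P NOR Q = 0 NOR 1 = 0
u3 = S NOR U = 1 NOR 1 = 0
u4 = u1 NOR u3 = 0 NOR 0 = 1
u5 = u3 OR R OR u4 = 0 OR 1 OR 1 = 1
u6 = U AND u4 = 1 AND 1 = 1
u15 = u1 NAND U = 0 NAND 1 = 1
u17 = u15 XOR u4 = 1 XOR 1 = 0

u5 = 1, u6 = 1, u15 = 1, u17 = 0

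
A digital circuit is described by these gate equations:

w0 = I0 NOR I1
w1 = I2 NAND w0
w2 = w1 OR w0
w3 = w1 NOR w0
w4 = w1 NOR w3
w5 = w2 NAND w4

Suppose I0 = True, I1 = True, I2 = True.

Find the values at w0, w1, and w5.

w0 = False  w1 = True  w5 = True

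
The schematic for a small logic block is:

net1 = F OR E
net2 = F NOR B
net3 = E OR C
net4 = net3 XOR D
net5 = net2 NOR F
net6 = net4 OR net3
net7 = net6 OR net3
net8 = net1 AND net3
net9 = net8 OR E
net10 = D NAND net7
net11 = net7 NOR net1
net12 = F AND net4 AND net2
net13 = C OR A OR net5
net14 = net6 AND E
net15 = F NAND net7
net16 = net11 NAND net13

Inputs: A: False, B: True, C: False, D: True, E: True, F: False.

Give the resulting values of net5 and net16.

net1 = F OR E = False OR True = True
net2 = F NOR B = False NOR True = False
net3 = E OR C = True OR False = True
net4 = net3 XOR D = True XOR True = False
net5 = net2 NOR F = False NOR False = True
net6 = net4 OR net3 = False OR True = True
net7 = net6 OR net3 = True OR True = True
net11 = net7 NOR net1 = True NOR True = False
net13 = C OR A OR net5 = False OR False OR True = True
net16 = net11 NAND net13 = False NAND True = True

net5 = True  net16 = True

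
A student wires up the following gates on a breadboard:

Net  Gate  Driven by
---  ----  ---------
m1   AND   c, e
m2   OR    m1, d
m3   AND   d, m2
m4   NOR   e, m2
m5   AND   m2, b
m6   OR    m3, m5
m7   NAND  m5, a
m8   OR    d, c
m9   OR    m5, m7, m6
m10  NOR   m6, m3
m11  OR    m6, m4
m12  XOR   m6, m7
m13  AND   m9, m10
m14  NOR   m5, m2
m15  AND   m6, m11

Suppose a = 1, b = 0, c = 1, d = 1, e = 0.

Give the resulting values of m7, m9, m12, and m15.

m7 = 1  m9 = 1  m12 = 0  m15 = 1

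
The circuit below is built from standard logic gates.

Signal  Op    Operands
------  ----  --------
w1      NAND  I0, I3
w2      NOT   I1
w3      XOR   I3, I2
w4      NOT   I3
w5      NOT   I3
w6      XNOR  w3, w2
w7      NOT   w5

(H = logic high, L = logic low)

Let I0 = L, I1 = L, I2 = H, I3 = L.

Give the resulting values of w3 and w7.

w3 = I3 XOR I2 = L XOR H = H
w5 = NOT I3 = NOT L = H
w7 = NOT w5 = NOT H = L

w3 = H  w7 = L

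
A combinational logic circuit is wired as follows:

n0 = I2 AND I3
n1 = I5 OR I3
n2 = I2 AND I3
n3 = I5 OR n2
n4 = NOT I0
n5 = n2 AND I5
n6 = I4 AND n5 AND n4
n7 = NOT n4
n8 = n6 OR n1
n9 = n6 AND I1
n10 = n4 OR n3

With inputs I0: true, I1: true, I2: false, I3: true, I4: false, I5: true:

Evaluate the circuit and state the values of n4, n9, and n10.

n2 = I2 AND I3 = false AND true = false
n3 = I5 OR n2 = true OR false = true
n4 = NOT I0 = NOT true = false
n5 = n2 AND I5 = false AND true = false
n6 = I4 AND n5 AND n4 = false AND false AND false = false
n9 = n6 AND I1 = false AND true = false
n10 = n4 OR n3 = false OR true = true

n4 = false, n9 = false, n10 = true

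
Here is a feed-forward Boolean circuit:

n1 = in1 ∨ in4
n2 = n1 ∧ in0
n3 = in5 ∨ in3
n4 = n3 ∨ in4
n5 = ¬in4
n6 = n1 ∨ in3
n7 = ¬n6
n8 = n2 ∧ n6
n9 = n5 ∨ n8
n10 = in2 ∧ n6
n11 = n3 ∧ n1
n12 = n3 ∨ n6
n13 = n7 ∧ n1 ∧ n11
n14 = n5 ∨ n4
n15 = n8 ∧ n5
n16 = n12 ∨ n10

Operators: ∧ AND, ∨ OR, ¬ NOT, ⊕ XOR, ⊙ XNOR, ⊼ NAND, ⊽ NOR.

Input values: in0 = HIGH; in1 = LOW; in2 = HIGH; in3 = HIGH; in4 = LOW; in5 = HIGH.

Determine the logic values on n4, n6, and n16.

n1 = in1 OR in4 = LOW OR LOW = LOW
n3 = in5 OR in3 = HIGH OR HIGH = HIGH
n4 = n3 OR in4 = HIGH OR LOW = HIGH
n6 = n1 OR in3 = LOW OR HIGH = HIGH
n10 = in2 AND n6 = HIGH AND HIGH = HIGH
n12 = n3 OR n6 = HIGH OR HIGH = HIGH
n16 = n12 OR n10 = HIGH OR HIGH = HIGH

n4 = HIGH; n6 = HIGH; n16 = HIGH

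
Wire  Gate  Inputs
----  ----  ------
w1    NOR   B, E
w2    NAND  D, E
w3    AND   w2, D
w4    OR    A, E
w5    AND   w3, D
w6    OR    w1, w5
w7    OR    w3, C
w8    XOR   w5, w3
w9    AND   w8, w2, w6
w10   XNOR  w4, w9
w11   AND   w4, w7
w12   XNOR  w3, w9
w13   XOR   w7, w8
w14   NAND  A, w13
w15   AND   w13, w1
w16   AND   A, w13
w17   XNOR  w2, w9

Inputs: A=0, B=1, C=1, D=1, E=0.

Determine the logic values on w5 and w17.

w5 = 1, w17 = 0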